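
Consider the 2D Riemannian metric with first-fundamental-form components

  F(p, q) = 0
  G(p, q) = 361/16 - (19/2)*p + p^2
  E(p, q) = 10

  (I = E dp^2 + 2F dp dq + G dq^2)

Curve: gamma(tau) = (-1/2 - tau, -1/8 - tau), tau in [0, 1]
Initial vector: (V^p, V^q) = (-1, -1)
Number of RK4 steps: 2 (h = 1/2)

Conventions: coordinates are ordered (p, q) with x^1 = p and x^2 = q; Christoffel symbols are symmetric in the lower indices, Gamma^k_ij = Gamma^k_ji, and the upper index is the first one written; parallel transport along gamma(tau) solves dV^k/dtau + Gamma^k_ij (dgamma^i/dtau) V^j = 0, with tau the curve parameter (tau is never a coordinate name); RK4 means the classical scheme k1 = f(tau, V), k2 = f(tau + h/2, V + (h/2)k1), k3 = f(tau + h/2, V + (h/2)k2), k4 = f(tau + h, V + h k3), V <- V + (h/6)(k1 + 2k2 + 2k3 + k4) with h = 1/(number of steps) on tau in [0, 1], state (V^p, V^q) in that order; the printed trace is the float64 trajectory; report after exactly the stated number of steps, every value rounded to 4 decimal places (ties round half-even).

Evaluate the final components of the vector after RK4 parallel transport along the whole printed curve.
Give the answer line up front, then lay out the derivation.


Answer: V^p = -1.4667, V^q = -0.6410

gamma'(tau) = (-1, -1); f(tau, V)^k = -Gamma^k_ij(gamma(tau)) gamma'^i(tau) V^j; h = 1/2; intermediate values shown to 6 dp
curve data and Christoffel symbols at the stage parameters:
  tau = 0.000000: gamma = (-0.500000, -0.125000), gamma' = (-1.000000, -1.000000); Gamma_ppp = 0.000000, Gamma_ppq = 0.000000, Gamma_pqq = 0.525000, Gamma_qpp = 0.000000, Gamma_qpq = -0.190476, Gamma_qqq = 0.000000
  tau = 0.250000: gamma = (-0.750000, -0.375000), gamma' = (-1.000000, -1.000000); Gamma_ppp = 0.000000, Gamma_ppq = 0.000000, Gamma_pqq = 0.550000, Gamma_qpp = 0.000000, Gamma_qpq = -0.181818, Gamma_qqq = 0.000000
  tau = 0.500000: gamma = (-1.000000, -0.625000), gamma' = (-1.000000, -1.000000); Gamma_ppp = 0.000000, Gamma_ppq = 0.000000, Gamma_pqq = 0.575000, Gamma_qpp = 0.000000, Gamma_qpq = -0.173913, Gamma_qqq = 0.000000
  tau = 0.750000: gamma = (-1.250000, -0.875000), gamma' = (-1.000000, -1.000000); Gamma_ppp = 0.000000, Gamma_ppq = 0.000000, Gamma_pqq = 0.600000, Gamma_qpp = 0.000000, Gamma_qpq = -0.166667, Gamma_qqq = 0.000000
  tau = 1.000000: gamma = (-1.500000, -1.125000), gamma' = (-1.000000, -1.000000); Gamma_ppp = 0.000000, Gamma_ppq = 0.000000, Gamma_pqq = 0.625000, Gamma_qpp = 0.000000, Gamma_qpq = -0.160000, Gamma_qqq = 0.000000
step 0: V^p = -1.0000, V^q = -1.0000
step 1: k1 = (-0.525000, 0.380952), k2 = (-0.497619, 0.370184), k3 = (-0.499100, 0.369429), k4 = (-0.468789, 0.359102); V <- V + (h/6)(k1 + 2k2 + 2k3 + k4): V^p = -1.2489, V^q = -0.8151
step 2: k1 = (-0.468660, 0.358956), k2 = (-0.435193, 0.348570), k3 = (-0.436750, 0.347609), k4 = (-0.400785, 0.337371); V <- V + (h/6)(k1 + 2k2 + 2k3 + k4): V^p = -1.4667, V^q = -0.6410


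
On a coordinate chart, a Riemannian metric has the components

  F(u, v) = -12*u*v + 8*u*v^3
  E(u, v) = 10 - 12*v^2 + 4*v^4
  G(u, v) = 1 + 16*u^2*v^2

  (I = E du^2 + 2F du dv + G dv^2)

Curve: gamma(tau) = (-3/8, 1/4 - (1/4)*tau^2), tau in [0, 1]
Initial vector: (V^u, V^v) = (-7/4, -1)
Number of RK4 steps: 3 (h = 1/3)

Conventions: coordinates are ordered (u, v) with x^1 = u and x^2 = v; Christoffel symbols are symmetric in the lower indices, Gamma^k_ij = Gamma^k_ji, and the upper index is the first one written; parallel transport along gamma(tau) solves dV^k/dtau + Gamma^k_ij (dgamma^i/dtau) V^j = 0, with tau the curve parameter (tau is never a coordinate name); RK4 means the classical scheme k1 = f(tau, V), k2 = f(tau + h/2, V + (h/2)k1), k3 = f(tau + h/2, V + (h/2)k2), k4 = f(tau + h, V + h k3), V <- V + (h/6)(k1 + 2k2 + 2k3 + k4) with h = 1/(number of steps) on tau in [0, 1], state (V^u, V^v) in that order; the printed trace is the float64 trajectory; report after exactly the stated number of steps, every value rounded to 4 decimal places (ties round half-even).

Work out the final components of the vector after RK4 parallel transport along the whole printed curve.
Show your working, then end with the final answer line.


gamma'(tau) = (0, -(1/2)*tau); f(tau, V)^k = -Gamma^k_ij(gamma(tau)) gamma'^i(tau) V^j; h = 1/3; intermediate values shown to 6 dp
curve data and Christoffel symbols at the stage parameters:
  tau = 0.000000: gamma = (-0.375000, 0.250000), gamma' = (0.000000, 0.000000); Gamma_uuu = 0.000000, Gamma_uuv = -0.305648, Gamma_uvv = 0.458472, Gamma_vuu = 0.000000, Gamma_vuv = -0.039867, Gamma_vvv = 0.059801
  tau = 0.166667: gamma = (-0.375000, 0.243056), gamma' = (0.000000, -0.083333); Gamma_uuu = 0.000000, Gamma_uuv = -0.296864, Gamma_uvv = 0.458019, Gamma_vuu = 0.000000, Gamma_vuv = -0.037556, Gamma_vvv = 0.057944
  tau = 0.333333: gamma = (-0.375000, 0.222222), gamma' = (0.000000, -0.166667); Gamma_uuu = 0.000000, Gamma_uuv = -0.270655, Gamma_uvv = 0.456730, Gamma_vuu = 0.000000, Gamma_vuv = -0.031097, Gamma_vvv = 0.052475
  tau = 0.500000: gamma = (-0.375000, 0.187500), gamma' = (0.000000, -0.250000); Gamma_uuu = 0.000000, Gamma_uuv = -0.227409, Gamma_uvv = 0.454818, Gamma_vuu = 0.000000, Gamma_vuv = -0.021831, Gamma_vvv = 0.043663
  tau = 0.666667: gamma = (-0.375000, 0.138889), gamma' = (0.000000, -0.333333); Gamma_uuu = 0.000000, Gamma_uuv = -0.167652, Gamma_uvv = 0.452659, Gamma_vuu = 0.000000, Gamma_vuv = -0.011794, Gamma_vvv = 0.031844
  tau = 0.833333: gamma = (-0.375000, 0.076389), gamma' = (0.000000, -0.416667); Gamma_uuu = 0.000000, Gamma_uuv = -0.091831, Gamma_uvv = 0.450808, Gamma_vuu = 0.000000, Gamma_vuv = -0.003521, Gamma_vvv = 0.017286
  tau = 1.000000: gamma = (-0.375000, 0.000000), gamma' = (0.000000, -0.500000); Gamma_uuu = 0.000000, Gamma_uuv = 0.000000, Gamma_uvv = 0.450000, Gamma_vuu = 0.000000, Gamma_vuv = 0.000000, Gamma_vvv = 0.000000
step 0: V^u = -1.7500, V^v = -1.0000
step 1: k1 = (0.000000, 0.000000), k2 = (0.005124, 0.000648), k3 = (0.005107, 0.000646), k4 = (0.002759, 0.000317); V <- V + (h/6)(k1 + 2k2 + 2k3 + k4): V^u = -1.7487, V^v = -0.9998
step 2: k1 = (0.002773, 0.000319), k2 = (-0.014288, -0.001372), k3 = (-0.014159, -0.001359), k4 = (-0.052942, -0.003724); V <- V + (h/6)(k1 + 2k2 + 2k3 + k4): V^u = -1.7547, V^v = -1.0003
step 3: k1 = (-0.052879, -0.003720), k2 = (-0.120540, -0.004622), k3 = (-0.120136, -0.004606), k4 = (-0.225420, 0.000000); V <- V + (h/6)(k1 + 2k2 + 2k3 + k4): V^u = -1.7969, V^v = -1.0016

Answer: V^u = -1.7969, V^v = -1.0016


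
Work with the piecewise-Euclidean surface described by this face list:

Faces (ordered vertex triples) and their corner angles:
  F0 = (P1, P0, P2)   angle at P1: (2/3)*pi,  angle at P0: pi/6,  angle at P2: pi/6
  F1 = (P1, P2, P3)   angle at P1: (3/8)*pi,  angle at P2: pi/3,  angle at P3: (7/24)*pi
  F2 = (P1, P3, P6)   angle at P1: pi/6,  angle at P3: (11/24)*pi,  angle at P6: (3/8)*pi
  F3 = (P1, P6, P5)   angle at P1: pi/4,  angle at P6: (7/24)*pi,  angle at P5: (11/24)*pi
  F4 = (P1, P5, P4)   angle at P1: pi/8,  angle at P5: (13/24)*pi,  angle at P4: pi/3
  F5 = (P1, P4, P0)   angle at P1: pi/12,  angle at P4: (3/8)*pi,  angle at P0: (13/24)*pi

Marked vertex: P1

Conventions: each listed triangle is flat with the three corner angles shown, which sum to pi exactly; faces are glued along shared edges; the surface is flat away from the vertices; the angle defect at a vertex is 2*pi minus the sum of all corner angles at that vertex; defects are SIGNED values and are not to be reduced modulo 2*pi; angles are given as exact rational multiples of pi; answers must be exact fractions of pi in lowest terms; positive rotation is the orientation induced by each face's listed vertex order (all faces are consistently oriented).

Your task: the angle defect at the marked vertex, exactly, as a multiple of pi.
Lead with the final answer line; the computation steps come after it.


Answer: defect(P1) = pi/3

Sum of corner angles at P1: (5/3)*pi
defect = 2*pi - (5/3)*pi


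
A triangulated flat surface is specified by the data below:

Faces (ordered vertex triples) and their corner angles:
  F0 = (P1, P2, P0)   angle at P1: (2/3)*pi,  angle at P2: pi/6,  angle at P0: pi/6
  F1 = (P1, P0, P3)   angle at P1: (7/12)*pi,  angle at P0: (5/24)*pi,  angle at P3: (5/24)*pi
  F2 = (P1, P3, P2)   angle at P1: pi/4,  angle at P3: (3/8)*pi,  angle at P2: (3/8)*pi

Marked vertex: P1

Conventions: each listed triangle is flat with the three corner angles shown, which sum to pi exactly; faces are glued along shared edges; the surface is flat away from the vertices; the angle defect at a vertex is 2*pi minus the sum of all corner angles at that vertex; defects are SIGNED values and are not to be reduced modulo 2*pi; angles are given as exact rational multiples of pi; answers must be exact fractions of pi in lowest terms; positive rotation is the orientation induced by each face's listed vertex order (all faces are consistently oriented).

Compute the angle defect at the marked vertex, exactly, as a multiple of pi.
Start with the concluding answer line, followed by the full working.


Answer: defect(P1) = pi/2

Sum of corner angles at P1: (3/2)*pi
defect = 2*pi - (3/2)*pi


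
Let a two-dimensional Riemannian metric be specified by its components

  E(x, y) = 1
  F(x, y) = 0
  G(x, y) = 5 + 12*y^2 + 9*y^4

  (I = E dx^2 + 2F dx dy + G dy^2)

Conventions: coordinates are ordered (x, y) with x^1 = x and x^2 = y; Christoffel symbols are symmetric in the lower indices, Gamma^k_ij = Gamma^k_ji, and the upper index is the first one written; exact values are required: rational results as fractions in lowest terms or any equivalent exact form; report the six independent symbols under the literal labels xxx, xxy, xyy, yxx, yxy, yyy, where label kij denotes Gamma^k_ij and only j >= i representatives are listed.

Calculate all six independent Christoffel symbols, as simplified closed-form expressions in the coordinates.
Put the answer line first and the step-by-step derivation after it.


Answer: Gamma_xxx = 0, Gamma_xxy = 0, Gamma_xyy = 0, Gamma_yxx = 0, Gamma_yxy = 0, Gamma_yyy = (18*y^3 + 12*y)/(9*y^4 + 12*y^2 + 5)

E = 1; F = 0; G = 5 + 12*y^2 + 9*y^4
Gamma^k_ij = (1/2) g^{kl} (d_i g_jl + d_j g_il - d_l g_ij), with g^inv = (1/(EG-F^2)) [[G, -F], [-F, E]]
first partials: E_x = 0, E_y = 0, F_x = 0, F_y = 0, G_x = 0, G_y = 24*y + 36*y^3
D = EG - F^2 = 5 + 12*y^2 + 9*y^4
expanded: Gamma^x_xx = (G E_x - 2F F_x + F E_y)/(2D), Gamma^x_xy = (G E_y - F G_x)/(2D), Gamma^x_yy = (2G F_y - G G_x - F G_y)/(2D), Gamma^y_xx = (2E F_x - E E_y - F E_x)/(2D), Gamma^y_xy = (E G_x - F E_y)/(2D), Gamma^y_yy = (E G_y - 2F F_y + F G_x)/(2D); substitute and cancel common factors


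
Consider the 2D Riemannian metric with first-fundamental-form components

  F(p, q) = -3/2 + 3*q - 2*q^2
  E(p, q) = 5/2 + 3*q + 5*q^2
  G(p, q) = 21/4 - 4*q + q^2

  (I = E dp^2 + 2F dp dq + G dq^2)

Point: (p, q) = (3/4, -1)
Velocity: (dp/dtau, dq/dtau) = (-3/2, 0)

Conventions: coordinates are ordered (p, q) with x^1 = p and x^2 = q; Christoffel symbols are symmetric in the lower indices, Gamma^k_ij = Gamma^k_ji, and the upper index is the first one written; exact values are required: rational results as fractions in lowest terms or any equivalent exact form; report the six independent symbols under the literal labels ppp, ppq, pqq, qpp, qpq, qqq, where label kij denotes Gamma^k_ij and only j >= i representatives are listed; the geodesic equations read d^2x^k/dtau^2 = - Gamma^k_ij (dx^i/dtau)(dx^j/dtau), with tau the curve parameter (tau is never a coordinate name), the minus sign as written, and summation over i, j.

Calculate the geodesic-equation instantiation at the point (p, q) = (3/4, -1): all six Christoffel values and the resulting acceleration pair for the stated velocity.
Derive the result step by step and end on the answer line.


E = 9/2, F = -13/2, G = 41/4 at the point
E_p = 0, E_q = -7, F_p = 0, F_q = 7, G_p = 0, G_q = -6
EG - F^2 = 31/8;  g^inv = (8/31) * [[41/4, 13/2], [13/2, 9/2]]
first-kind symbols [ij,l] = (1/2)(d_i g_jl + d_j g_il - d_l g_ij): [pp,p] = E_p/2 = 0, [pp,q] = F_p - E_q/2 = 7/2, [pq,p] = E_q/2 = -7/2, [pq,q] = G_p/2 = 0, [qq,p] = F_q - G_p/2 = 7, [qq,q] = G_q/2 = -3
Gamma^p_ij = (G*[ij,p] - F*[ij,q])/(EG - F^2), Gamma^q_ij = (E*[ij,q] - F*[ij,p])/(EG - F^2)
Gamma_ppp = 182/31, Gamma_ppq = -287/31, Gamma_pqq = 418/31, Gamma_qpp = 126/31, Gamma_qpq = -182/31, Gamma_qqq = 256/31
d^2p/dtau^2 = -(Gamma_ppp*(-3/2)^2 + 2*Gamma_ppq*(-3/2)*(0) + Gamma_pqq*(0)^2) = -819/62
d^2q/dtau^2 = -(Gamma_qpp*(-3/2)^2 + 2*Gamma_qpq*(-3/2)*(0) + Gamma_qqq*(0)^2) = -567/62

Answer: Gamma_ppp = 182/31, Gamma_ppq = -287/31, Gamma_pqq = 418/31, Gamma_qpp = 126/31, Gamma_qpq = -182/31, Gamma_qqq = 256/31; accelerations (d^2p/dtau^2, d^2q/dtau^2) = (-819/62, -567/62)


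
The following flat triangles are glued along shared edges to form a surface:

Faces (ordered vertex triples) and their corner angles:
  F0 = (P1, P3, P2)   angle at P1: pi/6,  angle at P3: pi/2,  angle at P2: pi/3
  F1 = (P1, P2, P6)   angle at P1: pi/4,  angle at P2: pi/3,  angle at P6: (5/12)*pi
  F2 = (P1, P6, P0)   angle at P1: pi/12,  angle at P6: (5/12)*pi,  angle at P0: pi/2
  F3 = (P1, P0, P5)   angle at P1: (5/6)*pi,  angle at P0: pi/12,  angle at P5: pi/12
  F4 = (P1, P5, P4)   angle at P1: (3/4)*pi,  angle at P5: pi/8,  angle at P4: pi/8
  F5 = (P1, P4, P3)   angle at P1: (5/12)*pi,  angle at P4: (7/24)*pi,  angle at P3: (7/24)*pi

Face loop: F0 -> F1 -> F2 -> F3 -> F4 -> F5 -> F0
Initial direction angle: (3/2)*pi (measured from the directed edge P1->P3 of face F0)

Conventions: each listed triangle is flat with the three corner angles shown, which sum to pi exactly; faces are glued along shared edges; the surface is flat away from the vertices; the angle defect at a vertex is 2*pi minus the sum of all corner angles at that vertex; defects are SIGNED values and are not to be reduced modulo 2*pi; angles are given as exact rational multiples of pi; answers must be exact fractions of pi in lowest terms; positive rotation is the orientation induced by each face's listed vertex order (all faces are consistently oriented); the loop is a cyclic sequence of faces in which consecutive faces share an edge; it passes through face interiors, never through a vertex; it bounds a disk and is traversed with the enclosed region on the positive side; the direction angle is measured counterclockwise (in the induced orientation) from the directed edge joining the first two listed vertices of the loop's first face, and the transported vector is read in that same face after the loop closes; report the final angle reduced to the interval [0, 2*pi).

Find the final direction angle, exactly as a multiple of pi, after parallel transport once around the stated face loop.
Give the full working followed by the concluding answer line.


enclosed vertex P1: corner angles sum to (5/2)*pi, defect = 2*pi - (5/2)*pi = -pi/2
the final direction is the initial angle plus the enclosed defects, taken mod 2*pi in the induced orientation
final angle = (3/2)*pi - pi/2 = pi (mod 2*pi)

Answer: final direction angle = pi


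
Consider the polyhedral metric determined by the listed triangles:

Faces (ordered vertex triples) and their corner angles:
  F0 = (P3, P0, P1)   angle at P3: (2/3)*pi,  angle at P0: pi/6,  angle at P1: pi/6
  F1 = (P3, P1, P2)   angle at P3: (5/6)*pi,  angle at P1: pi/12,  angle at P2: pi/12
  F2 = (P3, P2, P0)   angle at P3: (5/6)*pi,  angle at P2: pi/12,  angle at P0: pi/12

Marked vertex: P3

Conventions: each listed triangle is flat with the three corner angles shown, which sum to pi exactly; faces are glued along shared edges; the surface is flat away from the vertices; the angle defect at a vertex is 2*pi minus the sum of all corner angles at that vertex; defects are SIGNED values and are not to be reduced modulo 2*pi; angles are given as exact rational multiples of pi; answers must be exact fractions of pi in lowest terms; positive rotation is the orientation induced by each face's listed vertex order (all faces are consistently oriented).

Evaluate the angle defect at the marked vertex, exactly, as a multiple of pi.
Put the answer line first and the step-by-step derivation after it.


Answer: defect(P3) = -pi/3

Sum of corner angles at P3: (7/3)*pi
defect = 2*pi - (7/3)*pi


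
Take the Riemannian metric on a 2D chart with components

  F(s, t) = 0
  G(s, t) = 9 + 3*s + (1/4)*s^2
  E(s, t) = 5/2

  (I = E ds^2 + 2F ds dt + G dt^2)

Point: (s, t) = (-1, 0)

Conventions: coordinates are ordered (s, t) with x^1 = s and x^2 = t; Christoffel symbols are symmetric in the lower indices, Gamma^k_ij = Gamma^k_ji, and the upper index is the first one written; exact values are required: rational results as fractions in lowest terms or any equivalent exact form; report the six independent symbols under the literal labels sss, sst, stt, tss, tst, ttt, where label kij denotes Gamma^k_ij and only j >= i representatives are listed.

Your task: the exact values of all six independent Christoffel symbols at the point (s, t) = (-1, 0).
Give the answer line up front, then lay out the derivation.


Answer: Gamma_sss = 0, Gamma_sst = 0, Gamma_stt = -1/2, Gamma_tss = 0, Gamma_tst = 1/5, Gamma_ttt = 0

E = 5/2, F = 0, G = 25/4 at the point
E_s = 0, E_t = 0, F_s = 0, F_t = 0, G_s = 5/2, G_t = 0
EG - F^2 = 125/8;  g^inv = (8/125) * [[25/4, 0], [0, 5/2]]
first-kind symbols [ij,l] = (1/2)(d_i g_jl + d_j g_il - d_l g_ij): [ss,s] = E_s/2 = 0, [ss,t] = F_s - E_t/2 = 0, [st,s] = E_t/2 = 0, [st,t] = G_s/2 = 5/4, [tt,s] = F_t - G_s/2 = -5/4, [tt,t] = G_t/2 = 0
Gamma^s_ij = (G*[ij,s] - F*[ij,t])/(EG - F^2), Gamma^t_ij = (E*[ij,t] - F*[ij,s])/(EG - F^2)


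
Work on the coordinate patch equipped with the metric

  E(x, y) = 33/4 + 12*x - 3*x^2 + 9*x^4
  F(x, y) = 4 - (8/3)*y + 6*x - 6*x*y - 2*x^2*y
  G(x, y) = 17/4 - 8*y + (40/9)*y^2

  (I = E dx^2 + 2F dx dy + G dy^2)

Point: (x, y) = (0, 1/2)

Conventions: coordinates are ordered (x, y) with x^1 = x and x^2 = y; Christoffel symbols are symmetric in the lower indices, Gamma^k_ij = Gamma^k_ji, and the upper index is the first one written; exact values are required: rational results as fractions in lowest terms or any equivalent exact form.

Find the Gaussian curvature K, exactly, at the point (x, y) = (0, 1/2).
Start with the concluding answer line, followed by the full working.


Answer: K = -180576/351649

E = 33/4, F = 8/3, G = 49/36, EG - F^2 = 593/144 at the point
E_x = 12, E_y = 0, F_x = 3, F_y = -8/3, G_x = 0, G_y = -32/9
E_yy = 0, F_xy = -6, G_xx = 0
Compute both Brioschi determinants and normalise by (EG - F^2)^2.
M1 = [[-E_yy/2 + F_xy - G_xx/2, E_x/2, F_x - E_y/2], [F_y - G_x/2, E, F], [G_y/2, F, G]] = [[-6, 6, 3], [-8/3, 33/4, 8/3], [-16/9, 8/3, 49/36]]; det M1 = -209/24
M2 = [[0, E_y/2, G_x/2], [E_y/2, E, F], [G_x/2, F, G]] = [[0, 0, 0], [0, 33/4, 8/3], [0, 8/3, 49/36]]; det M2 = 0
det M1 - det M2 = -209/24; K = -209/24 / (593/144)^2 = -180576/351649


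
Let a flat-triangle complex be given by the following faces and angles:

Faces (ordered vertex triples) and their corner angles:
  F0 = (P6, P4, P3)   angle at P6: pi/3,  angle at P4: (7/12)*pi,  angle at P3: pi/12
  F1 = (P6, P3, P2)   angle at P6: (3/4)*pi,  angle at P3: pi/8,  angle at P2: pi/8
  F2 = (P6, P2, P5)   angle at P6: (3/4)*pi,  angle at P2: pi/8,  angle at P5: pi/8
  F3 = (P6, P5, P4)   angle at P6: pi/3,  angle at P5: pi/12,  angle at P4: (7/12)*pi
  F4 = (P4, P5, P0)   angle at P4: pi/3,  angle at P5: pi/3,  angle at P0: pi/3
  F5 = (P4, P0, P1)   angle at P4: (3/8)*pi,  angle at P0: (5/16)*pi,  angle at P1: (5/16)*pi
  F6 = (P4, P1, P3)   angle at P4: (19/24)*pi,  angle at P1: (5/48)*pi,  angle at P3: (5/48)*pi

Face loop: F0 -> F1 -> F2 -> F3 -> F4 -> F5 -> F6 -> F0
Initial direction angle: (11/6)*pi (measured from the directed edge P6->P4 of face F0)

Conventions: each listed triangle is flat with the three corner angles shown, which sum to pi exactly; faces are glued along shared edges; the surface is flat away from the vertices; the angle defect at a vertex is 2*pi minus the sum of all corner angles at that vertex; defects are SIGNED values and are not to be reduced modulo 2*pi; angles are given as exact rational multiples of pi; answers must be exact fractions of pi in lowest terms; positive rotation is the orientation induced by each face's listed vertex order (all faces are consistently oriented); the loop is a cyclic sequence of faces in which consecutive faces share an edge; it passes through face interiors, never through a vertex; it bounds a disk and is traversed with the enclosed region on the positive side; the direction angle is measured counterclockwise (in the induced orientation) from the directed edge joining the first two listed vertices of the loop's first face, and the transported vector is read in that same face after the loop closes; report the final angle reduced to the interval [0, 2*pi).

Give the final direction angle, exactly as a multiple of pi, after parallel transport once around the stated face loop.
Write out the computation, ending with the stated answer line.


enclosed vertex P4: corner angles sum to (8/3)*pi, defect = 2*pi - (8/3)*pi = (-2/3)*pi
enclosed vertex P6: corner angles sum to (13/6)*pi, defect = 2*pi - (13/6)*pi = -pi/6
summing the enclosed defects onto the initial angle, mod 2*pi in the induced orientation:
final angle = (11/6)*pi - (5/6)*pi = pi (mod 2*pi)

Answer: final direction angle = pi


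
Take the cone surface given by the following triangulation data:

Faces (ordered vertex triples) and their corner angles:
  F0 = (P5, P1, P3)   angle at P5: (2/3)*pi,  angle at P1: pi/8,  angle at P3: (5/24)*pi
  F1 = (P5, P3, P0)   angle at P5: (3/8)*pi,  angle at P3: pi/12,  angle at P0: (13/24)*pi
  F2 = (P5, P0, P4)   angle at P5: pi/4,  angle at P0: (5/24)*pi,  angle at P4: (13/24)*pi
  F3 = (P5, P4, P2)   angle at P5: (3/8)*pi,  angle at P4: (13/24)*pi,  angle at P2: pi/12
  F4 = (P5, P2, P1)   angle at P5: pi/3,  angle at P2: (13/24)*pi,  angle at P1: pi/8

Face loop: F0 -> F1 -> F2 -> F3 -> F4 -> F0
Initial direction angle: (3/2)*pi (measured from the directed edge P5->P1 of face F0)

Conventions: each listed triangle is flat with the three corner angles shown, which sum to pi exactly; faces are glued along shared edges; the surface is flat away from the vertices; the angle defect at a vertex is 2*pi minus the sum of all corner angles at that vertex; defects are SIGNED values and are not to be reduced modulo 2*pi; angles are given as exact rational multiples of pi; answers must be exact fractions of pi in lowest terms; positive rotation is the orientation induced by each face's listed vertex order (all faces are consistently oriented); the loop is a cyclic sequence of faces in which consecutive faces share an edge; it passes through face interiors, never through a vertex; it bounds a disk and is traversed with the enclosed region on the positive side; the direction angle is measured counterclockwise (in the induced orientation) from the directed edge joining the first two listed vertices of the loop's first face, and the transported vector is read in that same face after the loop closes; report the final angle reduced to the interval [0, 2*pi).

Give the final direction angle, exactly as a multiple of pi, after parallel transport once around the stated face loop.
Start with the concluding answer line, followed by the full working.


Answer: final direction angle = (3/2)*pi

enclosed vertex P5: corner angles sum to 2*pi, defect = 2*pi - 2*pi = 0
final direction = starting direction + enclosed defect total, reduced mod 2*pi (induced orientation)
final angle = (3/2)*pi + 0 = (3/2)*pi (mod 2*pi)


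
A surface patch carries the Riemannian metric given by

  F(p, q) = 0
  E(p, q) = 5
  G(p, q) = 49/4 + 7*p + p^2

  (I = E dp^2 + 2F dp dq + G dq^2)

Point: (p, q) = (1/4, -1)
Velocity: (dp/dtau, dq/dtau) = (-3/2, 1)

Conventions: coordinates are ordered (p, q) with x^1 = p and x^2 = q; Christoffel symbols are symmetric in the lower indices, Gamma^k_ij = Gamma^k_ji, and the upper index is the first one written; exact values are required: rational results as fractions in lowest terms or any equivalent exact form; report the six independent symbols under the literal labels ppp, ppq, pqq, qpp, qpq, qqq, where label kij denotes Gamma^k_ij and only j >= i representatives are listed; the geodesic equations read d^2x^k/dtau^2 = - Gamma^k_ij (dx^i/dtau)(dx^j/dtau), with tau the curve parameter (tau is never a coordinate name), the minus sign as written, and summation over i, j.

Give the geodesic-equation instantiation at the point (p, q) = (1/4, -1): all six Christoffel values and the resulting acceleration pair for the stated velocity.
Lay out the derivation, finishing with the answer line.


E = 5, F = 0, G = 225/16 at the point
E_p = 0, E_q = 0, F_p = 0, F_q = 0, G_p = 15/2, G_q = 0
EG - F^2 = 1125/16;  g^inv = (16/1125) * [[225/16, 0], [0, 5]]
first-kind symbols [ij,l] = (1/2)(d_i g_jl + d_j g_il - d_l g_ij): [pp,p] = E_p/2 = 0, [pp,q] = F_p - E_q/2 = 0, [pq,p] = E_q/2 = 0, [pq,q] = G_p/2 = 15/4, [qq,p] = F_q - G_p/2 = -15/4, [qq,q] = G_q/2 = 0
Gamma^p_ij = (G*[ij,p] - F*[ij,q])/(EG - F^2), Gamma^q_ij = (E*[ij,q] - F*[ij,p])/(EG - F^2)
Gamma_ppp = 0, Gamma_ppq = 0, Gamma_pqq = -3/4, Gamma_qpp = 0, Gamma_qpq = 4/15, Gamma_qqq = 0
d^2p/dtau^2 = -(Gamma_ppp*(-3/2)^2 + 2*Gamma_ppq*(-3/2)*(1) + Gamma_pqq*(1)^2) = 3/4
d^2q/dtau^2 = -(Gamma_qpp*(-3/2)^2 + 2*Gamma_qpq*(-3/2)*(1) + Gamma_qqq*(1)^2) = 4/5

Answer: Gamma_ppp = 0, Gamma_ppq = 0, Gamma_pqq = -3/4, Gamma_qpp = 0, Gamma_qpq = 4/15, Gamma_qqq = 0; accelerations (d^2p/dtau^2, d^2q/dtau^2) = (3/4, 4/5)


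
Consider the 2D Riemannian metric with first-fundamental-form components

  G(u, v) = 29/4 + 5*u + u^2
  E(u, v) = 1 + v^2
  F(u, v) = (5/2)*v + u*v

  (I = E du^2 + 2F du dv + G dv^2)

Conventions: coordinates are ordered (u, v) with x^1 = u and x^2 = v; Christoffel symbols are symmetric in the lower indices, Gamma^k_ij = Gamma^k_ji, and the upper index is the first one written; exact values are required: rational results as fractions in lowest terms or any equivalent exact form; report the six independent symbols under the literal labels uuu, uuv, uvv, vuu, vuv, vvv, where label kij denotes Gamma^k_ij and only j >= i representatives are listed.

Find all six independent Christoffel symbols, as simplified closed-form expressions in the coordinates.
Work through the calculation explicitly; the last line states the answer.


E = 1 + v^2; F = (5/2)*v + u*v; G = 29/4 + 5*u + u^2
Gamma^k_ij = (1/2) g^{kl} (d_i g_jl + d_j g_il - d_l g_ij), with g^inv = (1/(EG-F^2)) [[G, -F], [-F, E]]
first partials: E_u = 0, E_v = 2*v, F_u = v, F_v = 5/2 + u, G_u = 5 + 2*u, G_v = 0
D = EG - F^2 = 29/4 + 5*u + v^2 + u^2
expanded: Gamma^u_uu = (G E_u - 2F F_u + F E_v)/(2D), Gamma^u_uv = (G E_v - F G_u)/(2D), Gamma^u_vv = (2G F_v - G G_u - F G_v)/(2D), Gamma^v_uu = (2E F_u - E E_v - F E_u)/(2D), Gamma^v_uv = (E G_u - F E_v)/(2D), Gamma^v_vv = (E G_v - 2F F_v + F G_u)/(2D); substitute and cancel common factors

Answer: Gamma_uuu = 0, Gamma_uuv = 4*v/(4*u^2 + 20*u + 4*v^2 + 29), Gamma_uvv = 0, Gamma_vuu = 0, Gamma_vuv = (4*u + 10)/(4*u^2 + 20*u + 4*v^2 + 29), Gamma_vvv = 0


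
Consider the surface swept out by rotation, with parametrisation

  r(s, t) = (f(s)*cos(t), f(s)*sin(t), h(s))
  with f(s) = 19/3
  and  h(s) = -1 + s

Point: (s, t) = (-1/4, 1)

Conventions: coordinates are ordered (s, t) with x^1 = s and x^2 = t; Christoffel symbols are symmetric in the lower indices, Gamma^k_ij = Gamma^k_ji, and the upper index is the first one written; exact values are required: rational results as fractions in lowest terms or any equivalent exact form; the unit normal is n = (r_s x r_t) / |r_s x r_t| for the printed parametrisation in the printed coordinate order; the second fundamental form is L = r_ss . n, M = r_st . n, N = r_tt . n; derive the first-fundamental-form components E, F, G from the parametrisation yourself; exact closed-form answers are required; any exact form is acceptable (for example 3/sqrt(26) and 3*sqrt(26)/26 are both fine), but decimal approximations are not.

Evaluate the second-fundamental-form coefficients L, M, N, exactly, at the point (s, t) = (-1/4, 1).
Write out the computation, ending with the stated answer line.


f = 19/3, f' = 0, f'' = 0, h' = 1, h'' = 0
E = 1, F = 0, G = 361/9; answer radicand W^2 = 1
unnormalised second-form numerators: l = 0, m = 0, n = 19/3; L = l/sqrt(1), and similarly M = m/sqrt(W^2), N = n/sqrt(W^2)

Answer: L = 0, M = 0, N = 19/3


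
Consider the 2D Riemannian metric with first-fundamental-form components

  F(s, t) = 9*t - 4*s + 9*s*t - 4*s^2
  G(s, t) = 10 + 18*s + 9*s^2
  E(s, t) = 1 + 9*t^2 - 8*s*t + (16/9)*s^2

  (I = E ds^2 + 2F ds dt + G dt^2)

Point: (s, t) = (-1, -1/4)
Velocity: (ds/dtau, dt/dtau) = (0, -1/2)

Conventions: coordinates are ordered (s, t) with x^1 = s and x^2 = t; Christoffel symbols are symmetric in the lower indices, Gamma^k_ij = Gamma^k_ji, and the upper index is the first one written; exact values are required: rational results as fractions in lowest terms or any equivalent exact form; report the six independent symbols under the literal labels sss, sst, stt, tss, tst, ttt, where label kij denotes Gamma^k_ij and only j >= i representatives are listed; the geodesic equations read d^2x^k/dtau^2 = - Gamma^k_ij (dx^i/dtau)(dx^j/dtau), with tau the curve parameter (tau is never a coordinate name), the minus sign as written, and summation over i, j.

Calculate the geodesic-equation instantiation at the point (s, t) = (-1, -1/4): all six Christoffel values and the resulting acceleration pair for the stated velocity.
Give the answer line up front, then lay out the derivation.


Answer: Gamma_sss = -112/193, Gamma_sst = 252/193, Gamma_stt = 0, Gamma_tss = 0, Gamma_tst = 0, Gamma_ttt = 0; accelerations (d^2s/dtau^2, d^2t/dtau^2) = (0, 0)

E = 193/144, F = 0, G = 1 at the point
E_s = -14/9, E_t = 7/2, F_s = 7/4, F_t = 0, G_s = 0, G_t = 0
EG - F^2 = 193/144;  g^inv = (144/193) * [[1, 0], [0, 193/144]]
first-kind symbols [ij,l] = (1/2)(d_i g_jl + d_j g_il - d_l g_ij): [ss,s] = E_s/2 = -7/9, [ss,t] = F_s - E_t/2 = 0, [st,s] = E_t/2 = 7/4, [st,t] = G_s/2 = 0, [tt,s] = F_t - G_s/2 = 0, [tt,t] = G_t/2 = 0
Gamma^s_ij = (G*[ij,s] - F*[ij,t])/(EG - F^2), Gamma^t_ij = (E*[ij,t] - F*[ij,s])/(EG - F^2)
Gamma_sss = -112/193, Gamma_sst = 252/193, Gamma_stt = 0, Gamma_tss = 0, Gamma_tst = 0, Gamma_ttt = 0
d^2s/dtau^2 = -(Gamma_sss*(0)^2 + 2*Gamma_sst*(0)*(-1/2) + Gamma_stt*(-1/2)^2) = 0
d^2t/dtau^2 = -(Gamma_tss*(0)^2 + 2*Gamma_tst*(0)*(-1/2) + Gamma_ttt*(-1/2)^2) = 0


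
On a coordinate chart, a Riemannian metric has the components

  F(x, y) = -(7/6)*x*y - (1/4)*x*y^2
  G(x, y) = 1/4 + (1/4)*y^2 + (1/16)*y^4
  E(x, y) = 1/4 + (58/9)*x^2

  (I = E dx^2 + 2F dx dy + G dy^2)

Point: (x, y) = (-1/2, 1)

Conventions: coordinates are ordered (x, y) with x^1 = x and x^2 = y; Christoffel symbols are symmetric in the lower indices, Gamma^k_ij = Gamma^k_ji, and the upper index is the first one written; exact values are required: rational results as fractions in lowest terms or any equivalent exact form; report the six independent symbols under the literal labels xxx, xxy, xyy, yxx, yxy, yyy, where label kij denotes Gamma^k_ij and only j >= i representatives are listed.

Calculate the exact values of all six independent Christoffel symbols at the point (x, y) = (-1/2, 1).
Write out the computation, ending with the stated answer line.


E = 67/36, F = 17/24, G = 9/16 at the point
E_x = -58/9, E_y = 0, F_x = -17/12, F_y = 5/6, G_x = 0, G_y = 3/4
EG - F^2 = 157/288;  g^inv = (288/157) * [[9/16, -17/24], [-17/24, 67/36]]
first-kind symbols [ij,l] = (1/2)(d_i g_jl + d_j g_il - d_l g_ij): [xx,x] = E_x/2 = -29/9, [xx,y] = F_x - E_y/2 = -17/12, [xy,x] = E_y/2 = 0, [xy,y] = G_x/2 = 0, [yy,x] = F_y - G_x/2 = 5/6, [yy,y] = G_y/2 = 3/8
Gamma^x_ij = (G*[ij,x] - F*[ij,y])/(EG - F^2), Gamma^y_ij = (E*[ij,y] - F*[ij,x])/(EG - F^2)

Answer: Gamma_xxx = -233/157, Gamma_xxy = 0, Gamma_xyy = 117/314, Gamma_yxx = -102/157, Gamma_yxy = 0, Gamma_yyy = 31/157


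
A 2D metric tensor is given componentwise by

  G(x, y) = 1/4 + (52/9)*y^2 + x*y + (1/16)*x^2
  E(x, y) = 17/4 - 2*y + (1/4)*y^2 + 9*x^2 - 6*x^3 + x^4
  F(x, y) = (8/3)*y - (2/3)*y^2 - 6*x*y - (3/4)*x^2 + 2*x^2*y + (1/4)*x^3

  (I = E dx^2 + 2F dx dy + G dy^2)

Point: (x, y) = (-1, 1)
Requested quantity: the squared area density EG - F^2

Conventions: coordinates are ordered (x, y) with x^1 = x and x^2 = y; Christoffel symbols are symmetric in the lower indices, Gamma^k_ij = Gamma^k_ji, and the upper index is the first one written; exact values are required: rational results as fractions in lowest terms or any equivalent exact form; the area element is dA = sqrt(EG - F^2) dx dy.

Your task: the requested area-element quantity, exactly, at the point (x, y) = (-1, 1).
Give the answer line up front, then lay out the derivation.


Answer: EG - F^2 = 3793/288

E = 37/2, F = 9, G = 733/144; EG - F^2 = 3793/288


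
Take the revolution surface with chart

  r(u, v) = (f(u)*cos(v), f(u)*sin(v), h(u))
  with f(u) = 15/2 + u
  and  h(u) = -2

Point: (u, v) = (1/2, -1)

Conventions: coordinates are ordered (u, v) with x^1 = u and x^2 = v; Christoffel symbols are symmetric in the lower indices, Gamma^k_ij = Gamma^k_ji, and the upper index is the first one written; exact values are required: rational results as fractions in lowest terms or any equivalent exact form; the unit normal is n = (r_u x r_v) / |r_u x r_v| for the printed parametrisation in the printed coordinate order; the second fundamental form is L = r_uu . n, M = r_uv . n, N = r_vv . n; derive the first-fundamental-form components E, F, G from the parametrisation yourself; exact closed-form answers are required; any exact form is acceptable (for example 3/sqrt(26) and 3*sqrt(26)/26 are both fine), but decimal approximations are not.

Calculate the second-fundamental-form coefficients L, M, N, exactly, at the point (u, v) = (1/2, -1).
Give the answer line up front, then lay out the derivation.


Answer: L = 0, M = 0, N = 0

f = 8, f' = 1, f'' = 0, h' = 0, h'' = 0
E = 1, F = 0, G = 64; answer radicand W^2 = 1
unnormalised second-form numerators: l = 0, m = 0, n = 0; L = l/sqrt(1), and similarly M = m/sqrt(W^2), N = n/sqrt(W^2)


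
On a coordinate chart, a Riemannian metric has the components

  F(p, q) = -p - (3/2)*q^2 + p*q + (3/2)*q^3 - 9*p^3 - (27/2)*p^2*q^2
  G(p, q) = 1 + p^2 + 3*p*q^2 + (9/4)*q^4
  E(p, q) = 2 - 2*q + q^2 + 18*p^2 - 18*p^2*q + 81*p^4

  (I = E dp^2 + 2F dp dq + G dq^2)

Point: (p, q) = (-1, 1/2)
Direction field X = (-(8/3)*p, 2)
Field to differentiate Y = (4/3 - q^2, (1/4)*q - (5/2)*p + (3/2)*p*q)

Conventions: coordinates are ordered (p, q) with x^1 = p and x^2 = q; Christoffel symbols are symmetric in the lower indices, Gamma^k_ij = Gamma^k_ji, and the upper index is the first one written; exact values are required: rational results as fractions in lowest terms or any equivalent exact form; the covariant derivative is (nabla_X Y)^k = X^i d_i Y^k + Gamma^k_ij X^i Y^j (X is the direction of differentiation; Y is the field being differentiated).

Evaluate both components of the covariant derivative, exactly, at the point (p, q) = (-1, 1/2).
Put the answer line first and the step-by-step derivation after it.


Answer: (nabla_X Y)^p = -30674/3519, (nabla_X Y)^q = -53549/7038

E = 365/4, F = 95/16, G = 89/64 at the point
E_p = -342, E_q = -19, F_p = -83/4, F_q = -119/8, G_p = -5/4, G_q = -15/8
EG - F^2 = 5865/64;  g^inv = (64/5865) * [[89/64, -95/16], [-95/16, 365/4]]
first-kind symbols [ij,l] = (1/2)(d_i g_jl + d_j g_il - d_l g_ij): [pp,p] = E_p/2 = -171, [pp,q] = F_p - E_q/2 = -45/4, [pq,p] = E_q/2 = -19/2, [pq,q] = G_p/2 = -5/8, [qq,p] = F_q - G_p/2 = -57/4, [qq,q] = G_q/2 = -15/16
Gamma^p_ij = (G*[ij,p] - F*[ij,q])/(EG - F^2), Gamma^q_ij = (E*[ij,q] - F*[ij,p])/(EG - F^2)
Gamma_ppp = -3648/1955, Gamma_ppq = -608/5865, Gamma_pqq = -304/1955, Gamma_qpp = -48/391, Gamma_qpq = -8/1173, Gamma_qqq = -4/391
X = (8/3, 2), Y = (13/12, 15/8) at the point


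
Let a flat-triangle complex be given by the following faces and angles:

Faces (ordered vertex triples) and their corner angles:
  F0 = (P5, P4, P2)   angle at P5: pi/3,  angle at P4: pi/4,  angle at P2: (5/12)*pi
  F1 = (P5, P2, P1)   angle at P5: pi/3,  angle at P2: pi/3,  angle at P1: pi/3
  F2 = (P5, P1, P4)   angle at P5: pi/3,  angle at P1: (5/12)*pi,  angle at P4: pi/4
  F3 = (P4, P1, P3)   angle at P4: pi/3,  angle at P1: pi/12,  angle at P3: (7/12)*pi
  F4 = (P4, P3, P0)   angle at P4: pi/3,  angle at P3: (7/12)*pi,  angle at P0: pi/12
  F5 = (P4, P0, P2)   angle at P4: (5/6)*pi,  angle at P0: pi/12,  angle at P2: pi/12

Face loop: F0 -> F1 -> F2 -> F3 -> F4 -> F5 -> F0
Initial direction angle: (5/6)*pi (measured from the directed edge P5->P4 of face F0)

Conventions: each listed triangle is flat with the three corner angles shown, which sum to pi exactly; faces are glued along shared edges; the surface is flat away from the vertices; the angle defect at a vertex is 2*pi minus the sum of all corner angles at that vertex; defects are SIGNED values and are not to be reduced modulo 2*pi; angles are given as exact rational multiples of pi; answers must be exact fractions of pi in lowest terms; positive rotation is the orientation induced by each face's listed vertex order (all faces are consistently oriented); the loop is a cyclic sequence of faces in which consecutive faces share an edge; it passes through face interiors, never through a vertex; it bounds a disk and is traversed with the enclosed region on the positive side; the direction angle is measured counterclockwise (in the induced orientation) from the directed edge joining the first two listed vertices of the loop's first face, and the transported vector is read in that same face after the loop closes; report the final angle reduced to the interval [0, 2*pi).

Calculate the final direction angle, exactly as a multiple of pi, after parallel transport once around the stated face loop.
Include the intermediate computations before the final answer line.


enclosed vertex P4: corner angles sum to 2*pi, defect = 2*pi - 2*pi = 0
enclosed vertex P5: corner angles sum to pi, defect = 2*pi - pi = pi
final direction = starting direction + enclosed defect total, reduced mod 2*pi (induced orientation)
final angle = (5/6)*pi + pi = (11/6)*pi (mod 2*pi)

Answer: final direction angle = (11/6)*pi


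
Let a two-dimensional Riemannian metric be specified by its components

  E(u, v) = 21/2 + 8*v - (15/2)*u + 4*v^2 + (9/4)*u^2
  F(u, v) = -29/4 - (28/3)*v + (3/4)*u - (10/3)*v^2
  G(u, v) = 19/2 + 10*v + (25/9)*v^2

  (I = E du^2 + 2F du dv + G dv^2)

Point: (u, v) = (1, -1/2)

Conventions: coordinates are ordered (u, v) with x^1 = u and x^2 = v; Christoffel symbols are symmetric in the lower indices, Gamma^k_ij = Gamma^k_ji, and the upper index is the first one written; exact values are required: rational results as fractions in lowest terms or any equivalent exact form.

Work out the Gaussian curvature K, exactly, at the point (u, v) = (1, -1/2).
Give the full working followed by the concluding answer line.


E = 9/4, F = -8/3, G = 187/36, EG - F^2 = 659/144 at the point
E_u = -3, E_v = 4, F_u = 3/4, F_v = -6, G_u = 0, G_v = 65/9
E_vv = 8, F_uv = 0, G_uu = 0
Brioschi: K = (det M1 - det M2) / (EG - F^2)^2 with the standard first/second-derivative matrices M1, M2.
M1 = [[-E_vv/2 + F_uv - G_uu/2, E_u/2, F_u - E_v/2], [F_v - G_u/2, E, F], [G_v/2, F, G]] = [[-4, -3/2, -5/4], [-6, 9/4, -8/3], [65/18, -8/3, 187/36]]; det M1 = -17411/288
M2 = [[0, E_v/2, G_u/2], [E_v/2, E, F], [G_u/2, F, G]] = [[0, 2, 0], [2, 9/4, -8/3], [0, -8/3, 187/36]]; det M2 = -187/9
det M1 - det M2 = -3809/96; K = -3809/96 / (659/144)^2 = -822744/434281

Answer: K = -822744/434281


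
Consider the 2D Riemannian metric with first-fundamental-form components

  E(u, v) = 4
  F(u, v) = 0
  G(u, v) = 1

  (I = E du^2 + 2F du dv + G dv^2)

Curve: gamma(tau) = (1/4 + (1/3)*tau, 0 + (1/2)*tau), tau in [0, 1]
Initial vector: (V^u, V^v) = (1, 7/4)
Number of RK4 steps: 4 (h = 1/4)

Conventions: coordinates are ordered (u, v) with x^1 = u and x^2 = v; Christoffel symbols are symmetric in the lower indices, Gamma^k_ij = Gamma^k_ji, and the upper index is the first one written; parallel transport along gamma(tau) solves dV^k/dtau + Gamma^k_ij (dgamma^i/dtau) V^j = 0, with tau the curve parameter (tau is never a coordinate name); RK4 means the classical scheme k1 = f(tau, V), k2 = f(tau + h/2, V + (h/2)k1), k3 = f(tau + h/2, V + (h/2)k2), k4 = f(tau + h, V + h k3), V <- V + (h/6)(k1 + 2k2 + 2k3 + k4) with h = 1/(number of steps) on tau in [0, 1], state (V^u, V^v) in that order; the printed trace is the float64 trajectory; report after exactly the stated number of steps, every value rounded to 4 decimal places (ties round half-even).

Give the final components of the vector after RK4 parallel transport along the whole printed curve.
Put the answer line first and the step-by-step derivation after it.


Answer: V^u = 1.0000, V^v = 1.7500

gamma'(tau) = (1/3, 1/2); f(tau, V)^k = -Gamma^k_ij(gamma(tau)) gamma'^i(tau) V^j; h = 1/4; intermediate values shown to 6 dp
curve data and Christoffel symbols at the stage parameters:
  tau = 0.000000: gamma = (0.250000, 0.000000), gamma' = (0.333333, 0.500000); Gamma_uuu = 0.000000, Gamma_uuv = 0.000000, Gamma_uvv = 0.000000, Gamma_vuu = 0.000000, Gamma_vuv = 0.000000, Gamma_vvv = 0.000000
  tau = 0.125000: gamma = (0.291667, 0.062500), gamma' = (0.333333, 0.500000); Gamma_uuu = 0.000000, Gamma_uuv = 0.000000, Gamma_uvv = 0.000000, Gamma_vuu = 0.000000, Gamma_vuv = 0.000000, Gamma_vvv = 0.000000
  tau = 0.250000: gamma = (0.333333, 0.125000), gamma' = (0.333333, 0.500000); Gamma_uuu = 0.000000, Gamma_uuv = 0.000000, Gamma_uvv = 0.000000, Gamma_vuu = 0.000000, Gamma_vuv = 0.000000, Gamma_vvv = 0.000000
  tau = 0.375000: gamma = (0.375000, 0.187500), gamma' = (0.333333, 0.500000); Gamma_uuu = 0.000000, Gamma_uuv = 0.000000, Gamma_uvv = 0.000000, Gamma_vuu = 0.000000, Gamma_vuv = 0.000000, Gamma_vvv = 0.000000
  tau = 0.500000: gamma = (0.416667, 0.250000), gamma' = (0.333333, 0.500000); Gamma_uuu = 0.000000, Gamma_uuv = 0.000000, Gamma_uvv = 0.000000, Gamma_vuu = 0.000000, Gamma_vuv = 0.000000, Gamma_vvv = 0.000000
  tau = 0.625000: gamma = (0.458333, 0.312500), gamma' = (0.333333, 0.500000); Gamma_uuu = 0.000000, Gamma_uuv = 0.000000, Gamma_uvv = 0.000000, Gamma_vuu = 0.000000, Gamma_vuv = 0.000000, Gamma_vvv = 0.000000
  tau = 0.750000: gamma = (0.500000, 0.375000), gamma' = (0.333333, 0.500000); Gamma_uuu = 0.000000, Gamma_uuv = 0.000000, Gamma_uvv = 0.000000, Gamma_vuu = 0.000000, Gamma_vuv = 0.000000, Gamma_vvv = 0.000000
  tau = 0.875000: gamma = (0.541667, 0.437500), gamma' = (0.333333, 0.500000); Gamma_uuu = 0.000000, Gamma_uuv = 0.000000, Gamma_uvv = 0.000000, Gamma_vuu = 0.000000, Gamma_vuv = 0.000000, Gamma_vvv = 0.000000
  tau = 1.000000: gamma = (0.583333, 0.500000), gamma' = (0.333333, 0.500000); Gamma_uuu = 0.000000, Gamma_uuv = 0.000000, Gamma_uvv = 0.000000, Gamma_vuu = 0.000000, Gamma_vuv = 0.000000, Gamma_vvv = 0.000000
step 0: V^u = 1.0000, V^v = 1.7500
step 1: k1 = (0.000000, 0.000000), k2 = (0.000000, 0.000000), k3 = (0.000000, 0.000000), k4 = (0.000000, 0.000000); V <- V + (h/6)(k1 + 2k2 + 2k3 + k4): V^u = 1.0000, V^v = 1.7500
step 2: k1 = (0.000000, 0.000000), k2 = (0.000000, 0.000000), k3 = (0.000000, 0.000000), k4 = (0.000000, 0.000000); V <- V + (h/6)(k1 + 2k2 + 2k3 + k4): V^u = 1.0000, V^v = 1.7500
step 3: k1 = (0.000000, 0.000000), k2 = (0.000000, 0.000000), k3 = (0.000000, 0.000000), k4 = (0.000000, 0.000000); V <- V + (h/6)(k1 + 2k2 + 2k3 + k4): V^u = 1.0000, V^v = 1.7500
step 4: k1 = (0.000000, 0.000000), k2 = (0.000000, 0.000000), k3 = (0.000000, 0.000000), k4 = (0.000000, 0.000000); V <- V + (h/6)(k1 + 2k2 + 2k3 + k4): V^u = 1.0000, V^v = 1.7500
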